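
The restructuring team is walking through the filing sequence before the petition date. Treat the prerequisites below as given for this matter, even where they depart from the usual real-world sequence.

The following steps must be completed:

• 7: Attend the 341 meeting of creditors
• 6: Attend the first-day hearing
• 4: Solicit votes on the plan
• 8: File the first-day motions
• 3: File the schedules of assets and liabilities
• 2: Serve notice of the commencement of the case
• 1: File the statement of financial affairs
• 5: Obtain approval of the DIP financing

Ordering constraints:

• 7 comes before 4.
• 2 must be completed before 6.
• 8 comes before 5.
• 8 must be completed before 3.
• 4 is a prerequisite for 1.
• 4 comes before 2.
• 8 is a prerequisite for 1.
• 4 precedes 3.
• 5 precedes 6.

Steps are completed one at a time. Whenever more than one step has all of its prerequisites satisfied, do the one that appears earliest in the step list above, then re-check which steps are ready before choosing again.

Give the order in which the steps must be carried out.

7, 4, 8, 3, 2, 1, 5, 6

7 and 8 have no prerequisites; 7 is listed earlier, so 7 is first.
4 now also ready, so the ready set is {4, 8}; 4 is listed earlier → 4.
2 now also ready, so the ready set is {8, 2}; 8 is listed earlier → 8.
3, 2, 1 and 5 are all available; 3 is listed earlier → 3.
Now 2, 1 and 5 have their prerequisites met. 2 is listed earlier, so 2 next.
Now 1 and 5 have their prerequisites met. 1 is listed earlier, so 1 next.
5 needed 8, now all done → 5.
6 needed 2 and 5, now all done → 6.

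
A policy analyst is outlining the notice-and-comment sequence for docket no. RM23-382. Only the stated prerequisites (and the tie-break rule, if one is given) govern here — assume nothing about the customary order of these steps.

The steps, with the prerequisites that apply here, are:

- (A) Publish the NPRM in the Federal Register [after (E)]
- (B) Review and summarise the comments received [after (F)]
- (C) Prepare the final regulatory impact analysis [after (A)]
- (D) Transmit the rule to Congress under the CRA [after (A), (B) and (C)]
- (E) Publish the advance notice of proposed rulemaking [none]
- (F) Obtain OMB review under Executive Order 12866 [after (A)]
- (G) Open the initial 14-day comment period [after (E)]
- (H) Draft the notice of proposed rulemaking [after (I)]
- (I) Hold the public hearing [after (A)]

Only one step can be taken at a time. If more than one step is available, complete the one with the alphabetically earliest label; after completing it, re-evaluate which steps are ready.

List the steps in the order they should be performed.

(E) is the only step with nothing outstanding, so it goes first.
Ready: (A) and (G). (A) has the earlier label → (A).
(C), (F), (G) and (I) are all available; (C) has the earlier label → (C).
(F), (G) and (I) are all available; (F) has the earlier label → (F).
(B), (G) and (I) are all available; (B) has the earlier label → (B).
(D), (G) and (I) are all available; (D) has the earlier label → (D).
(G) and (I) are both available; (G) has the earlier label → (G).
(I) needed (A), now all done → (I).
That leaves (H) as the only ready step → (H).

(E) → (A) → (C) → (F) → (B) → (D) → (G) → (I) → (H)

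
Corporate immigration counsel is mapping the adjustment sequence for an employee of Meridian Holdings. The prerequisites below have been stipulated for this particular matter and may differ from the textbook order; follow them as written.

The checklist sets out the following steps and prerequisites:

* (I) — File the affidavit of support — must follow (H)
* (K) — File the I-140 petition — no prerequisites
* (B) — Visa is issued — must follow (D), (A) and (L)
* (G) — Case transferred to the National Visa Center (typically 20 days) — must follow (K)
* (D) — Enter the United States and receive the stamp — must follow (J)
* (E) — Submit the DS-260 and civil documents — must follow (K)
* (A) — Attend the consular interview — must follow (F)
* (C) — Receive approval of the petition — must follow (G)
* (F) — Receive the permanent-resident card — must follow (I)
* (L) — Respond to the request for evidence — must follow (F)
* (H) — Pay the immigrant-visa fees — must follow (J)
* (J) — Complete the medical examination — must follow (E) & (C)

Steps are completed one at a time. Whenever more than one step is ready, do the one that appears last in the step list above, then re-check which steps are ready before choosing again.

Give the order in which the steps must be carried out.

(K), (E), (G), (C), (J), (H), (D), (I), (F), (L), (A), (B)

Only (K) has no prerequisites, so it is first.
Now (E) and (G) have their prerequisites met. (E) is listed later, so (E) next.
(G) needed (K), now all done → (G).
Next only (C) has its prerequisites met → (C).
(J) needed (C) and (E), now all done → (J).
(H) and (D) are both available; (H) is listed later → (H).
(I) now also ready, so the ready set is {(D), (I)}; (D) is listed later → (D).
(I) needed (H), now all done → (I).
(F) needed (I), now all done → (F).
(L) and (A) are both available; (L) is listed later → (L).
(A) needed (F), now all done → (A).
(B) is the only step now ready → (B).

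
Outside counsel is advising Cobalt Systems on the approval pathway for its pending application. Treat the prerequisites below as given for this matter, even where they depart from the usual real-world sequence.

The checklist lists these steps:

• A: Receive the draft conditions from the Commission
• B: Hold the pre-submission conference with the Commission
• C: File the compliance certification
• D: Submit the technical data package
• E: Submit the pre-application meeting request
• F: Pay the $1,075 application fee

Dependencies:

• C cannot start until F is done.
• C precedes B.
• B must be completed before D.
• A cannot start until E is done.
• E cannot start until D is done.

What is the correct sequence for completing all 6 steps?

F → C → B → D → E → A

F has no prerequisites → F first.
C needed F, now all done → C.
B needed C, now all done → B.
That leaves D as the only ready step → D.
E needed D, now all done → E.
That leaves A as the only ready step → A.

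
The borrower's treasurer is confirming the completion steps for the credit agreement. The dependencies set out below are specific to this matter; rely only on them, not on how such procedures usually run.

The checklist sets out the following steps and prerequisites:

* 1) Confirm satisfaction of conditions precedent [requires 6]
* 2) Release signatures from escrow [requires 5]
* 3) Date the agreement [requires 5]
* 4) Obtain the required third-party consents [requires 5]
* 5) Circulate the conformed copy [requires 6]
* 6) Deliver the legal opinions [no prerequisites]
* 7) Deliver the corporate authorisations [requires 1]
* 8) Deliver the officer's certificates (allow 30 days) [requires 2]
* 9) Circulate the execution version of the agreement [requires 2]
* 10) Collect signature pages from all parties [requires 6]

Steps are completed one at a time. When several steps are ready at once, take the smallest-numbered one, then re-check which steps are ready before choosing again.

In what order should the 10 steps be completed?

6 is the only step with nothing outstanding, so it goes first.
1, 5 and 10 are all available; 1 has the earlier label → 1.
Ready: 5, 7 and 10. 5 has the earlier label → 5.
2, 3 and 4 now also ready, so the ready set is {2, 3, 4, 7, 10}; 2 has the earlier label → 2.
8 and 9 now also ready, so the ready set is {3, 4, 7, 8, 9, 10}; 3 has the earlier label → 3.
4, 7, 8, 9 and 10 are all available; 4 has the earlier label → 4.
Now 7, 8, 9 and 10 have their prerequisites met. 7 has the earlier label, so 7 next.
Ready: 8, 9 and 10. 8 has the earlier label → 8.
Now 9 and 10 have their prerequisites met. 9 has the earlier label, so 9 next.
That leaves 10 as the only ready step → 10.

6 1 5 2 3 4 7 8 9 10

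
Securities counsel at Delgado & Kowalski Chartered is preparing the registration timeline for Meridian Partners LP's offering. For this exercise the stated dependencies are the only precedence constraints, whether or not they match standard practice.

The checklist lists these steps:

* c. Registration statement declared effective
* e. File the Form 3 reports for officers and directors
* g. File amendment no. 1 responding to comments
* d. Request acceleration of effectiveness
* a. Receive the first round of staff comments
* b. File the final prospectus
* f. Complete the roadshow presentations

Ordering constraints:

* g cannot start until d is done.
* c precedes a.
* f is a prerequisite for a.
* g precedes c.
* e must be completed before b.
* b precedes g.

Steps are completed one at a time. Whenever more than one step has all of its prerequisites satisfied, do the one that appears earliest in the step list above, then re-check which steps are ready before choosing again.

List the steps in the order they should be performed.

e, d, b, g, c, f, a

Nothing is required for e, d and f. e is listed earlier → e first.
b now also ready, so the ready set is {d, b, f}; d is listed earlier → d.
b and f are both available; b is listed earlier → b.
g now also ready, so the ready set is {g, f}; g is listed earlier → g.
Now c and f have their prerequisites met. c is listed earlier, so c next.
f is the only step now ready → f.
a needed c and f, now all done → a.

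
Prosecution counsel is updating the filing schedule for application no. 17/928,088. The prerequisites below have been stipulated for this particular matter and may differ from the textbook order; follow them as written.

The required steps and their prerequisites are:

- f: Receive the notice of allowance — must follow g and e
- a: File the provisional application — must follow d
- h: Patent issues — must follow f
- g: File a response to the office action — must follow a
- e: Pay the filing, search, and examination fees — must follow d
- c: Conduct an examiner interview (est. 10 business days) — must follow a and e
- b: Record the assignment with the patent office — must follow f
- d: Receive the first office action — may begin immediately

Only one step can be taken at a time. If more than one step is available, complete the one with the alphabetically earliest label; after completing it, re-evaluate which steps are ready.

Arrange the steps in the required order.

d, a, e, c, g, f, b, h

Only d has no prerequisites, so it is first.
Ready: a and e. a has the earlier label → a.
Now e and g have their prerequisites met. e has the earlier label, so e next.
Now c and g have their prerequisites met. c has the earlier label, so c next.
g needed a, now all done → g.
Next only f has its prerequisites met → f.
Ready: b and h. b has the earlier label → b.
h is the only step now ready → h.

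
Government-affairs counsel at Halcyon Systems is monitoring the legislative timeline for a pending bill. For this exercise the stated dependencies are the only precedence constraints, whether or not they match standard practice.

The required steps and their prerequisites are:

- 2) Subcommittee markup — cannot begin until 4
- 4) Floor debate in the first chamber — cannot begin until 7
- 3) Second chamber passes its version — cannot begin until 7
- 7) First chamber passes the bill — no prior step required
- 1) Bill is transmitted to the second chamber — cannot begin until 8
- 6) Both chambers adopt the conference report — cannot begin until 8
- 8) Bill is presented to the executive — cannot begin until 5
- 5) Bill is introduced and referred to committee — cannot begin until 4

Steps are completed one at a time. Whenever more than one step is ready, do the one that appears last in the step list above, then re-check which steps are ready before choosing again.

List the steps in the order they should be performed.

7 → 3 → 4 → 5 → 8 → 6 → 1 → 2

7 is the only step with nothing outstanding, so it goes first.
3 and 4 are both available; 3 is listed later → 3.
That leaves 4 as the only ready step → 4.
5 and 2 are both available; 5 is listed later → 5.
8 now also ready, so the ready set is {8, 2}; 8 is listed later → 8.
6 and 1 now also ready, so the ready set is {6, 1, 2}; 6 is listed later → 6.
1 and 2 are both available; 1 is listed later → 1.
That leaves 2 as the only ready step → 2.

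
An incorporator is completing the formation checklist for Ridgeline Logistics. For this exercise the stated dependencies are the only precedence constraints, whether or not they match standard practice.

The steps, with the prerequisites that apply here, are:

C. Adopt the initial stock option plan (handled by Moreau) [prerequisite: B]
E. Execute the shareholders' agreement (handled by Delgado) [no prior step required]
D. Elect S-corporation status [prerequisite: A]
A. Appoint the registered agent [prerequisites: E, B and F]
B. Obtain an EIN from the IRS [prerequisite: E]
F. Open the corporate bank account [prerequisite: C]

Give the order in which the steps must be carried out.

E, B, C, F, A, D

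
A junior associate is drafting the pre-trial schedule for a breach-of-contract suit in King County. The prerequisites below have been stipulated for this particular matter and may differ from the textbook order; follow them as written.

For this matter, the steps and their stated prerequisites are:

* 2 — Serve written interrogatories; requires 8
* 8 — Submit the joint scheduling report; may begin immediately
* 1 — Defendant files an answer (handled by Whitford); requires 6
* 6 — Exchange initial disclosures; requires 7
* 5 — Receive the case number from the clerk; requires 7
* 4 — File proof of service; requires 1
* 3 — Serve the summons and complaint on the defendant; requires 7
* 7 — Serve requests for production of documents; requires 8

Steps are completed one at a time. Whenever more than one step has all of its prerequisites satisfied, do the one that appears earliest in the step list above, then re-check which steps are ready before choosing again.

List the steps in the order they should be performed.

8 is the only step with nothing outstanding, so it goes first.
Now 2 and 7 have their prerequisites met. 2 is listed earlier, so 2 next.
7 needed 8, now all done → 7.
Now 6, 5 and 3 have their prerequisites met. 6 is listed earlier, so 6 next.
1 now also ready, so the ready set is {1, 5, 3}; 1 is listed earlier → 1.
Ready: 5, 4 and 3. 5 is listed earlier → 5.
4 and 3 are both available; 4 is listed earlier → 4.
3 needed 7, now all done → 3.

8 → 2 → 7 → 6 → 1 → 5 → 4 → 3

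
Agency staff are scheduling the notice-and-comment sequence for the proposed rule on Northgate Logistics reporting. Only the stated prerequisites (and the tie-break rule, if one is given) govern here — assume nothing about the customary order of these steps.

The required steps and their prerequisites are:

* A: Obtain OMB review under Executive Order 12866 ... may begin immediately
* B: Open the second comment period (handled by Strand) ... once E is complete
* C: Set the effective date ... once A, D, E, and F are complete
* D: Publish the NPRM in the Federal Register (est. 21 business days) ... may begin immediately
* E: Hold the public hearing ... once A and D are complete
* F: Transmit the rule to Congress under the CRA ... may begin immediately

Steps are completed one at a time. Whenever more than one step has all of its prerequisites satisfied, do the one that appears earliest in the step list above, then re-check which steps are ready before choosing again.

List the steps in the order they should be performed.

A → D → E → B → F → C

A, D and F have no prerequisites; A is listed earlier, so A is first.
D and F are both available; D is listed earlier → D.
E and F are both available; E is listed earlier → E.
Ready: B and F. B is listed earlier → B.
Next only F has its prerequisites met → F.
C is the only step now ready → C.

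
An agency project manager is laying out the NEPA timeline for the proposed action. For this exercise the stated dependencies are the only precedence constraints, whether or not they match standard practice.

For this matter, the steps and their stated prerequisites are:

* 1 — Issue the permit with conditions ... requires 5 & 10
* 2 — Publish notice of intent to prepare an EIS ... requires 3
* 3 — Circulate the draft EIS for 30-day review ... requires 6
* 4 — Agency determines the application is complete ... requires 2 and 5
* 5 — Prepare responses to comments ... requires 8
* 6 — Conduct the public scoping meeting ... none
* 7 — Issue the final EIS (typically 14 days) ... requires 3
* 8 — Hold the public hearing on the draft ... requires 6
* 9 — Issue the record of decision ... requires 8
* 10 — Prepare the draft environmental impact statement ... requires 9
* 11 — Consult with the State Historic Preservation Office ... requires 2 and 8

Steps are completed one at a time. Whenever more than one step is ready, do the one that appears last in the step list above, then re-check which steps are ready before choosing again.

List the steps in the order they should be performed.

6 is the only step with nothing outstanding, so it goes first.
Now 8 and 3 have their prerequisites met. 8 is listed later, so 8 next.
9 and 5 now also ready, so the ready set is {9, 5, 3}; 9 is listed later → 9.
10, 5 and 3 are all available; 10 is listed later → 10.
Ready: 5 and 3. 5 is listed later → 5.
Ready: 3 and 1. 3 is listed later → 3.
7 and 2 now also ready, so the ready set is {7, 2, 1}; 7 is listed later → 7.
2 and 1 are both available; 2 is listed later → 2.
11 and 4 now also ready, so the ready set is {11, 4, 1}; 11 is listed later → 11.
Now 4 and 1 have their prerequisites met. 4 is listed later, so 4 next.
1 needed 10 and 5, now all done → 1.

6, 8, 9, 10, 5, 3, 7, 2, 11, 4, 1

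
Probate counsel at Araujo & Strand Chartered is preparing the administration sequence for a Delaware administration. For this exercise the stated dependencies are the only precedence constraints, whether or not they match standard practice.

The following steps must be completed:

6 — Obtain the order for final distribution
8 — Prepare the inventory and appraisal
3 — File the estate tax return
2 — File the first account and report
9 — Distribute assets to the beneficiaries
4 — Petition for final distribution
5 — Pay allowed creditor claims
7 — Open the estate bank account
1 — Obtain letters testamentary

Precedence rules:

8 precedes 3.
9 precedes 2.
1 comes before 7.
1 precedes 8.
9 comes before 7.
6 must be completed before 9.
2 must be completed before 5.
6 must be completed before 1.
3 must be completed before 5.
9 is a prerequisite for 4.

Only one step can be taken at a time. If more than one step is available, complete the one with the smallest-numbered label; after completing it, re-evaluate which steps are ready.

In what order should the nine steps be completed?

6, 1, 8, 3, 9, 2, 4, 5, 7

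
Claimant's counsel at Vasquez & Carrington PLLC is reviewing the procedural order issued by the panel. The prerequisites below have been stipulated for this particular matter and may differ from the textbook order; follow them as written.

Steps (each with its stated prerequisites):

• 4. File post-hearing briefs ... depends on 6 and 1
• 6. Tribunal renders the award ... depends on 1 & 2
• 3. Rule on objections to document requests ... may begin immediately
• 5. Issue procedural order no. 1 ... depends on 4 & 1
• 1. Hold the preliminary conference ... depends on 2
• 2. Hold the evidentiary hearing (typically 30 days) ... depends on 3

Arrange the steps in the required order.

3 2 1 6 4 5

3 is the only step with nothing outstanding, so it goes first.
Next only 2 has its prerequisites met → 2.
1 is the only step now ready → 1.
6 needed 1 and 2, now all done → 6.
4 needed 6 and 1, now all done → 4.
That leaves 5 as the only ready step → 5.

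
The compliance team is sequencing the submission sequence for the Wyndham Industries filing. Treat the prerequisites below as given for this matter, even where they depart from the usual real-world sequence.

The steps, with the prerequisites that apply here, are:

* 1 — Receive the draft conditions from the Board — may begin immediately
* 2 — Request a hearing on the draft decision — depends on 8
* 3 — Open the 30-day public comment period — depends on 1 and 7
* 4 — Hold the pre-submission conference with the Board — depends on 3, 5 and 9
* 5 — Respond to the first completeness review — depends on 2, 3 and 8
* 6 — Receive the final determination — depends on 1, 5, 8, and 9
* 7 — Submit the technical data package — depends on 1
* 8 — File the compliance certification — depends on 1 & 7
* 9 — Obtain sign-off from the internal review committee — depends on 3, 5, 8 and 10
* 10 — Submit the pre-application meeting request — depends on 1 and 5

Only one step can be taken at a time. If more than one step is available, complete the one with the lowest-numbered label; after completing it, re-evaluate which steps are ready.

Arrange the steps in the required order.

1, 7, 3, 8, 2, 5, 10, 9, 4, 6

1 has no prerequisites → 1 first.
7 needed 1, now all done → 7.
Ready: 3 and 8. 3 has the earlier label → 3.
8 needed 1 and 7, now all done → 8.
Next only 2 has its prerequisites met → 2.
5 needed 2, 3 and 8, now all done → 5.
Next only 10 has its prerequisites met → 10.
Next only 9 has its prerequisites met → 9.
Now 4 and 6 have their prerequisites met. 4 has the earlier label, so 4 next.
6 needed 1, 5, 8 and 9, now all done → 6.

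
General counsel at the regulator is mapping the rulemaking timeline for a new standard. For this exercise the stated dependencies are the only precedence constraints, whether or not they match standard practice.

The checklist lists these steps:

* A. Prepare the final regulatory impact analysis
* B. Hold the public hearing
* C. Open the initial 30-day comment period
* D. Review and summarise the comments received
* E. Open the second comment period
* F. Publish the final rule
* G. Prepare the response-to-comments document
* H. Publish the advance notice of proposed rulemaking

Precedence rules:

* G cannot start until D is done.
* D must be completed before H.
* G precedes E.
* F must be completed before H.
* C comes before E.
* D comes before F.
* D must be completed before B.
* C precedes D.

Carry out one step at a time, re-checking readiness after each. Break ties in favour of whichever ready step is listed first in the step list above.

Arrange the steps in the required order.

A, C, D, B, F, G, E, H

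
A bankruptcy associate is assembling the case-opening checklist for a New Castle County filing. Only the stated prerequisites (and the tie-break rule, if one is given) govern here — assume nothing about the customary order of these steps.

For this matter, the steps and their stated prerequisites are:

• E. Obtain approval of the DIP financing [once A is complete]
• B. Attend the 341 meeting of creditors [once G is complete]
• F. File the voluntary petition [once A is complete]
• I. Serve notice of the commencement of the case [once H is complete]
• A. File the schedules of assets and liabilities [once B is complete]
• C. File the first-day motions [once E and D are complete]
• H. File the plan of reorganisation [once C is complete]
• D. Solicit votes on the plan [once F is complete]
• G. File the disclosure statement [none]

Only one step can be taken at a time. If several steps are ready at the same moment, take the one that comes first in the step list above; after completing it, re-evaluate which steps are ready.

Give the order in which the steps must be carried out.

Only G has no prerequisites, so it is first.
That leaves B as the only ready step → B.
A is the only step now ready → A.
Ready: E and F. E is listed earlier → E.
F needed A, now all done → F.
Next only D has its prerequisites met → D.
That leaves C as the only ready step → C.
That leaves H as the only ready step → H.
That leaves I as the only ready step → I.

G, B, A, E, F, D, C, H, I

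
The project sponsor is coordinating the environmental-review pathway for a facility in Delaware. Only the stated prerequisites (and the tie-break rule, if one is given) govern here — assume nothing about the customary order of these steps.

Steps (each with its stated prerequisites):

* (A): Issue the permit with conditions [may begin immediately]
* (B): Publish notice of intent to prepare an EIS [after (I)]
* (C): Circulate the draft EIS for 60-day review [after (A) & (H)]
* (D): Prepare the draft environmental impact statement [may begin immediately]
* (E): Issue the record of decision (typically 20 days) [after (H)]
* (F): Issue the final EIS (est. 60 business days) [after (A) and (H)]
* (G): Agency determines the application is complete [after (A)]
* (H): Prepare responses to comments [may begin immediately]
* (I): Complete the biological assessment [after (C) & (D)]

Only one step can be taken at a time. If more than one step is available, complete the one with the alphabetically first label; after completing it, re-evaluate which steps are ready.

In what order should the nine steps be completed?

Nothing is required for (A), (D) and (H). (A) has the earlier label → (A) first.
(G) now also ready, so the ready set is {(D), (G), (H)}; (D) has the earlier label → (D).
Ready: (G) and (H). (G) has the earlier label → (G).
Next only (H) has its prerequisites met → (H).
Now (C), (E) and (F) have their prerequisites met. (C) has the earlier label, so (C) next.
(E), (F) and (I) are all available; (E) has the earlier label → (E).
(F) and (I) are both available; (F) has the earlier label → (F).
Next only (I) has its prerequisites met → (I).
(B) needed (I), now all done → (B).

(A), (D), (G), (H), (C), (E), (F), (I), (B)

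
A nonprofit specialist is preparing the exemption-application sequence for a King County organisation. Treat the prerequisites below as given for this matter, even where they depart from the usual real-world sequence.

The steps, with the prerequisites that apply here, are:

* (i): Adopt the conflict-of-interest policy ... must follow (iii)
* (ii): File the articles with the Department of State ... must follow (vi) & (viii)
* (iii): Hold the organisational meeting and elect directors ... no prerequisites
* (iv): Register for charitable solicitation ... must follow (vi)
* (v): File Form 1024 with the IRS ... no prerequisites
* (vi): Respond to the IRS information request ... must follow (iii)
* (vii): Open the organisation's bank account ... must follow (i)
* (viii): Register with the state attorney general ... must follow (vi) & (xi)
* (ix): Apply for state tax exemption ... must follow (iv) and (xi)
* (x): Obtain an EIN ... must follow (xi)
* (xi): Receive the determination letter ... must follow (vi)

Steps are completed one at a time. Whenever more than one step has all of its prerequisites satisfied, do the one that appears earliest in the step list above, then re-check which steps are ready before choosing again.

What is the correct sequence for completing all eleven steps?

(iii), (i), (v), (vi), (iv), (vii), (xi), (viii), (ii), (ix), (x)

(iii) and (v) have no prerequisites; (iii) is listed earlier, so (iii) is first.
(i) and (vi) now also ready, so the ready set is {(i), (v), (vi)}; (i) is listed earlier → (i).
Ready: (v), (vi) and (vii). (v) is listed earlier → (v).
(vi) and (vii) are both available; (vi) is listed earlier → (vi).
Now (iv), (vii) and (xi) have their prerequisites met. (iv) is listed earlier, so (iv) next.
(vii) and (xi) are both available; (vii) is listed earlier → (vii).
(xi) needed (vi), now all done → (xi).
Ready: (viii), (ix) and (x). (viii) is listed earlier → (viii).
Ready: (ii), (ix) and (x). (ii) is listed earlier → (ii).
Now (ix) and (x) have their prerequisites met. (ix) is listed earlier, so (ix) next.
That leaves (x) as the only ready step → (x).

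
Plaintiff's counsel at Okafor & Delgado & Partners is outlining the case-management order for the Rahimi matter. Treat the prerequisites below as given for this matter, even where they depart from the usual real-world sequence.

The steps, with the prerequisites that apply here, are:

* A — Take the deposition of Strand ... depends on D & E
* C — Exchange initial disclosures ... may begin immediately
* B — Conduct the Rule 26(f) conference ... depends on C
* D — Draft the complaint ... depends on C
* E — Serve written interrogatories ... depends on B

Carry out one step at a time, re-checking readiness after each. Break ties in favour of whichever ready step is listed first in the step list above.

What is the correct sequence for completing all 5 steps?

Only C has no prerequisites, so it is first.
B and D are both available; B is listed earlier → B.
Ready: D and E. D is listed earlier → D.
Next only E has its prerequisites met → E.
That leaves A as the only ready step → A.

C, B, D, E, A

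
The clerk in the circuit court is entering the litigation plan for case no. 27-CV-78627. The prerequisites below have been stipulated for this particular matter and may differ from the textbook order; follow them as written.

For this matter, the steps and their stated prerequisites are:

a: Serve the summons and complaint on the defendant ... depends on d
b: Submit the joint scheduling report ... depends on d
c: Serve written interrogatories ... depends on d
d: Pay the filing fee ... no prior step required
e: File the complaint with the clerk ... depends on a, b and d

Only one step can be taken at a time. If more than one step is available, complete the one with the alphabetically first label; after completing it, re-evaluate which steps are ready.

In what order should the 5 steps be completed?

d a b c e

Only d has no prerequisites, so it is first.
Now a, b and c have their prerequisites met. a has the earlier label, so a next.
b and c are both available; b has the earlier label → b.
e now also ready, so the ready set is {c, e}; c has the earlier label → c.
e is the only step now ready → e.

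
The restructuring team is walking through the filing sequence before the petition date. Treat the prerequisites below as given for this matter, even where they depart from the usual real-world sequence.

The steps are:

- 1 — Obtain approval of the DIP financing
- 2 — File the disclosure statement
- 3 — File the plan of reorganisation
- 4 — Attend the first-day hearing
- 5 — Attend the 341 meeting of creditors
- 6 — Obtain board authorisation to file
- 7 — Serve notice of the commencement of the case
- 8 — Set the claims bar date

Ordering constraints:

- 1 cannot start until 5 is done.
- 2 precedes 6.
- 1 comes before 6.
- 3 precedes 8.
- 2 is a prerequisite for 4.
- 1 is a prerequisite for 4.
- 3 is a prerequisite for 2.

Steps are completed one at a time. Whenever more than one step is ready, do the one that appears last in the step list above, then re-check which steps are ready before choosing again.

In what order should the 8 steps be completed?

7 5 3 8 2 1 6 4

Nothing is required for 7, 5 and 3. 7 is listed later → 7 first.
Now 5 and 3 have their prerequisites met. 5 is listed later, so 5 next.
3 and 1 are both available; 3 is listed later → 3.
Ready: 8, 2 and 1. 8 is listed later → 8.
Ready: 2 and 1. 2 is listed later → 2.
1 needed 5, now all done → 1.
6 and 4 are both available; 6 is listed later → 6.
That leaves 4 as the only ready step → 4.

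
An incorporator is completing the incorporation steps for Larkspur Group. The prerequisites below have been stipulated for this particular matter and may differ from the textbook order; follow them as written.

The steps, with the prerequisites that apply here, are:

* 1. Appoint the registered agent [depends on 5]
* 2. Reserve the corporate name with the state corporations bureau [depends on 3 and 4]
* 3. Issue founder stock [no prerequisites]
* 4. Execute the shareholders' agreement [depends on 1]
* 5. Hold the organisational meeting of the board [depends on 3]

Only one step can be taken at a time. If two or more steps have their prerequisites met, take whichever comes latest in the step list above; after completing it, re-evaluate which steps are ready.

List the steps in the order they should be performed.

3 → 5 → 1 → 4 → 2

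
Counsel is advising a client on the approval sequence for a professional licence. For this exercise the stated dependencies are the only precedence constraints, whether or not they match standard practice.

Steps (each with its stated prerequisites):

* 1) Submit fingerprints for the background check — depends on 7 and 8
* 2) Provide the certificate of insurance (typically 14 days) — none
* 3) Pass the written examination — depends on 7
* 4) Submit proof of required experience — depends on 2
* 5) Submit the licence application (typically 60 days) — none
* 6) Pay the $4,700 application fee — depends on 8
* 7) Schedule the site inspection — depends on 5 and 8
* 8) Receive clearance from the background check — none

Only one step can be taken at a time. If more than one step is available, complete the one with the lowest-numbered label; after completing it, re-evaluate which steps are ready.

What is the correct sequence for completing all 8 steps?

2, 4, 5, 8, 6, 7, 1, 3

2, 5 and 8 have no prerequisites; 2 has the earlier label, so 2 is first.
4 now also ready, so the ready set is {4, 5, 8}; 4 has the earlier label → 4.
Ready: 5 and 8. 5 has the earlier label → 5.
8 is the only step now ready → 8.
6 and 7 are both available; 6 has the earlier label → 6.
Next only 7 has its prerequisites met → 7.
Now 1 and 3 have their prerequisites met. 1 has the earlier label, so 1 next.
That leaves 3 as the only ready step → 3.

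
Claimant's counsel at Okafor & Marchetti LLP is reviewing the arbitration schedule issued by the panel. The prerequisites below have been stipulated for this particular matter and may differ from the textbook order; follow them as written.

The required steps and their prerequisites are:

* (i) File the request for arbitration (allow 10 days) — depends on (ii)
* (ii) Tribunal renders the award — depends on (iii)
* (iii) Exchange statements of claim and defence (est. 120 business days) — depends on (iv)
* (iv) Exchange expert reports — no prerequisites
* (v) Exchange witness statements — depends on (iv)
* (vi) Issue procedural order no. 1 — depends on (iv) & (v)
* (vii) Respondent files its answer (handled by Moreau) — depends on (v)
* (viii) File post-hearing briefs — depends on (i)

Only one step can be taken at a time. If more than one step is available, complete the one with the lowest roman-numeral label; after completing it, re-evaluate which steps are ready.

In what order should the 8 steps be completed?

(iv) → (iii) → (ii) → (i) → (v) → (vi) → (vii) → (viii)

(iv) has no prerequisites → (iv) first.
Ready: (iii) and (v). (iii) has the earlier label → (iii).
Ready: (ii) and (v). (ii) has the earlier label → (ii).
(i) now also ready, so the ready set is {(i), (v)}; (i) has the earlier label → (i).
Ready: (v) and (viii). (v) has the earlier label → (v).
(vi) and (vii) now also ready, so the ready set is {(vi), (vii), (viii)}; (vi) has the earlier label → (vi).
Now (vii) and (viii) have their prerequisites met. (vii) has the earlier label, so (vii) next.
That leaves (viii) as the only ready step → (viii).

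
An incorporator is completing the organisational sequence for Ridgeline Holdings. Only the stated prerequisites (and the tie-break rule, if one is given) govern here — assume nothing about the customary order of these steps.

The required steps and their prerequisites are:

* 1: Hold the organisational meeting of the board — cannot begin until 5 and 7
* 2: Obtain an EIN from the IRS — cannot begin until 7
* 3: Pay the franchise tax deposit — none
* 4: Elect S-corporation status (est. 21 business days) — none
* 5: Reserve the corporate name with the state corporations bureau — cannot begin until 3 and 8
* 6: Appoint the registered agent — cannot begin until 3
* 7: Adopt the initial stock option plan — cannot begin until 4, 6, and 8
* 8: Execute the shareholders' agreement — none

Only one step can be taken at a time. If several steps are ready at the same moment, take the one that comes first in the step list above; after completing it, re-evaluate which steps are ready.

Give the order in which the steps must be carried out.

3 4 6 8 5 7 1 2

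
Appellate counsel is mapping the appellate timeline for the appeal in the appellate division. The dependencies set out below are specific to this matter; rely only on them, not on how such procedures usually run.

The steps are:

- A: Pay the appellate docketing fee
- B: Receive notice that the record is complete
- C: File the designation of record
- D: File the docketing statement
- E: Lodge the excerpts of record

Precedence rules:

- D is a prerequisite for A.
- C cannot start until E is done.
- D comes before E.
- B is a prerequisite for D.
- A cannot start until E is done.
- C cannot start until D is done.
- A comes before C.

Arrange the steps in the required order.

B, D, E, A, C

B has no prerequisites → B first.
D needed B, now all done → D.
Next only E has its prerequisites met → E.
A is the only step now ready → A.
That leaves C as the only ready step → C.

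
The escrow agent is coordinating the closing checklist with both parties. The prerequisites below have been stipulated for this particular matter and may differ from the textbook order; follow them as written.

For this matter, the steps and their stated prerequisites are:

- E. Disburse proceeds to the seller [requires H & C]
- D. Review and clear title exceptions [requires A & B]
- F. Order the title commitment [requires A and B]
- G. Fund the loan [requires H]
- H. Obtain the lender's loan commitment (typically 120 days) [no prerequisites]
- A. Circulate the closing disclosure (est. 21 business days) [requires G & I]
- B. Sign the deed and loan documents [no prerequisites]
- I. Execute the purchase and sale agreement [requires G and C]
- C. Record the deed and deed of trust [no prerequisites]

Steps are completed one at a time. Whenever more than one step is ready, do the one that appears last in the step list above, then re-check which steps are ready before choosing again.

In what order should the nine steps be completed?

Nothing is required for C, B and H. C is listed later → C first.
Ready: B and H. B is listed later → B.
H is the only step now ready → H.
G and E are both available; G is listed later → G.
I and E are both available; I is listed later → I.
A now also ready, so the ready set is {A, E}; A is listed later → A.
Now F, D and E have their prerequisites met. F is listed later, so F next.
D and E are both available; D is listed later → D.
E needed C and H, now all done → E.

C → B → H → G → I → A → F → D → E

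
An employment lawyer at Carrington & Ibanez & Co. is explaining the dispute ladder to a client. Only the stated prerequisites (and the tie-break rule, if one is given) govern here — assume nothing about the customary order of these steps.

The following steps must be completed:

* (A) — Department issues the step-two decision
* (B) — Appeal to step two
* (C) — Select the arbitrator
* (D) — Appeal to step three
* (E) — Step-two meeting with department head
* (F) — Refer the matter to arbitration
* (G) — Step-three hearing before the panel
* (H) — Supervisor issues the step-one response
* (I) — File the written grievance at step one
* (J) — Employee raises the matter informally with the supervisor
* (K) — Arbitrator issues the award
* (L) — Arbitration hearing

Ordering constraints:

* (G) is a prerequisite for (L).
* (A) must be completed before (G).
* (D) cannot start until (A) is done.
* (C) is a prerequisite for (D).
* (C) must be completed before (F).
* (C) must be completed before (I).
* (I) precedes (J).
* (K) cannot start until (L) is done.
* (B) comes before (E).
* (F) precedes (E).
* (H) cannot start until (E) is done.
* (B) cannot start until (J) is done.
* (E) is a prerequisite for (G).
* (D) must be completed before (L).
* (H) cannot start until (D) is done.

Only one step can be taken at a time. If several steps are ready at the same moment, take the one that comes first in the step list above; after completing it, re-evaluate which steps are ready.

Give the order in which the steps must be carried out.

(A) and (C) have no prerequisites; (A) is listed earlier, so (A) is first.
Next only (C) has its prerequisites met → (C).
Ready: (D), (F) and (I). (D) is listed earlier → (D).
Ready: (F) and (I). (F) is listed earlier → (F).
(I) needed (C), now all done → (I).
(J) needed (I), now all done → (J).
(B) needed (J), now all done → (B).
(E) is the only step now ready → (E).
Now (G) and (H) have their prerequisites met. (G) is listed earlier, so (G) next.
(H) and (L) are both available; (H) is listed earlier → (H).
Next only (L) has its prerequisites met → (L).
That leaves (K) as the only ready step → (K).

(A) → (C) → (D) → (F) → (I) → (J) → (B) → (E) → (G) → (H) → (L) → (K)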